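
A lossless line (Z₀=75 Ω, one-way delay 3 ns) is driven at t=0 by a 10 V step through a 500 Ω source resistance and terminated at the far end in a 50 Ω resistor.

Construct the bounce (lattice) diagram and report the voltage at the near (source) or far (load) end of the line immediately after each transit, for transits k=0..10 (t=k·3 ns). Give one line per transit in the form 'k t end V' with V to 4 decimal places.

Γ_L=-0.200000, Γ_S=0.739130; launch V₁=10·75/575=1.304348
k=0 src: V=1.3043
k=1 load: inc=1.304348, refl=1.304348·-0.200000=-0.2609; V=0.000000+1.304348+-0.260870=1.0435
k=2 src: inc=-0.260870, refl=-0.260870·0.739130=-0.1928; V=1.304348+-0.260870+-0.192817=0.8507
k=3 load: inc=-0.192817, refl=-0.192817·-0.200000=0.0386; V=1.043478+-0.192817+0.038563=0.8892
k=4 src: inc=0.038563, refl=0.038563·0.739130=0.0285; V=0.850662+0.038563+0.028503=0.9177
k=5 load: inc=0.028503, refl=0.028503·-0.200000=-0.0057; V=0.889225+0.028503+-0.005701=0.9120
k=6 src: inc=-0.005701, refl=-0.005701·0.739130=-0.0042; V=0.917728+-0.005701+-0.004214=0.9078
k=7 load: inc=-0.004214, refl=-0.004214·-0.200000=0.0008; V=0.912028+-0.004214+0.000843=0.9087
k=8 src: inc=0.000843, refl=0.000843·0.739130=0.0006; V=0.907814+0.000843+0.000623=0.9093
k=9 load: inc=0.000623, refl=0.000623·-0.200000=-0.0001; V=0.908657+0.000623+-0.000125=0.9092
k=10 src: inc=-0.000125, refl=-0.000125·0.739130=-0.0001; V=0.909280+-0.000125+-0.000092=0.9091

0 0 source 1.3043
1 3 load 1.0435
2 6 source 0.8507
3 9 load 0.8892
4 12 source 0.9177
5 15 load 0.9120
6 18 source 0.9078
7 21 load 0.9087
8 24 source 0.9093
9 27 load 0.9092
10 30 source 0.9091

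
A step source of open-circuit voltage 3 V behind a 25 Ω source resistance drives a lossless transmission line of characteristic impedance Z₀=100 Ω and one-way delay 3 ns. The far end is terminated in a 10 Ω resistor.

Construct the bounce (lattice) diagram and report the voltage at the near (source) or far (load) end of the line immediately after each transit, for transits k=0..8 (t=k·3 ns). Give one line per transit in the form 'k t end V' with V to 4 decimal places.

Γ_L=-0.818182, Γ_S=-0.600000; launch V₁=3·100/125=2.400000
k=0 src: V=2.4000
k=1 load: inc=2.400000, refl=2.400000·-0.818182=-1.9636; V=0.000000+2.400000+-1.963636=0.4364
k=2 src: inc=-1.963636, refl=-1.963636·-0.600000=1.1782; V=2.400000+-1.963636+1.178182=1.6145
k=3 load: inc=1.178182, refl=1.178182·-0.818182=-0.9640; V=0.436364+1.178182+-0.963967=0.6506
k=4 src: inc=-0.963967, refl=-0.963967·-0.600000=0.5784; V=1.614545+-0.963967+0.578380=1.2290
k=5 load: inc=0.578380, refl=0.578380·-0.818182=-0.4732; V=0.650579+0.578380+-0.473220=0.7557
k=6 src: inc=-0.473220, refl=-0.473220·-0.600000=0.2839; V=1.228959+-0.473220+0.283932=1.0397
k=7 load: inc=0.283932, refl=0.283932·-0.818182=-0.2323; V=0.755739+0.283932+-0.232308=0.8074
k=8 src: inc=-0.232308, refl=-0.232308·-0.600000=0.1394; V=1.039671+-0.232308+0.139385=0.9467

0 0 source 2.4000
1 3 load 0.4364
2 6 source 1.6145
3 9 load 0.6506
4 12 source 1.2290
5 15 load 0.7557
6 18 source 1.0397
7 21 load 0.8074
8 24 source 0.9467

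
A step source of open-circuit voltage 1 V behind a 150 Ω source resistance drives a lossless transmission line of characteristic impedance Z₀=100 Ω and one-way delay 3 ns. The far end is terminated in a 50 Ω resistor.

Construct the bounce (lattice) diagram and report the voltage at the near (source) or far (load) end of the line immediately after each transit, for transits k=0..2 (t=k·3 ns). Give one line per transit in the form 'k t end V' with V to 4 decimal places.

0 0 source 0.4000
1 3 load 0.2667
2 6 source 0.2400

Γ_L=-0.333333, Γ_S=0.200000; launch V₁=1·100/250=0.400000
k=0 src: V=0.4000
k=1 load: inc=0.400000, refl=0.400000·-0.333333=-0.1333; V=0.000000+0.400000+-0.133333=0.2667
k=2 src: inc=-0.133333, refl=-0.133333·0.200000=-0.0267; V=0.400000+-0.133333+-0.026667=0.2400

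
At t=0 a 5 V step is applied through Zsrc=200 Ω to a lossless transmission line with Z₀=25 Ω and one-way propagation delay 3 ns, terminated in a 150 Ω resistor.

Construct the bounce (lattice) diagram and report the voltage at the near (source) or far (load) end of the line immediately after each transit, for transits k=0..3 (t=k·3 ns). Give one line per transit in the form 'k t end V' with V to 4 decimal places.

0 0 source 0.5556
1 3 load 0.9524
2 6 source 1.2610
3 9 load 1.4815

Γ_L=0.714286, Γ_S=0.777778; launch V₁=5·25/225=0.555556
k=0 src: V=0.5556
k=1 load: inc=0.555556, refl=0.555556·0.714286=0.3968; V=0.000000+0.555556+0.396825=0.9524
k=2 src: inc=0.396825, refl=0.396825·0.777778=0.3086; V=0.555556+0.396825+0.308642=1.2610
k=3 load: inc=0.308642, refl=0.308642·0.714286=0.2205; V=0.952381+0.308642+0.220459=1.4815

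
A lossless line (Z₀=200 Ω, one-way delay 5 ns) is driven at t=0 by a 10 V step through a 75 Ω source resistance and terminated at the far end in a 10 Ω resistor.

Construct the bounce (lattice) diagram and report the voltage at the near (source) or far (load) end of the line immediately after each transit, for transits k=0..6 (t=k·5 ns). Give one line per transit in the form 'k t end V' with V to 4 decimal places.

0 0 source 7.2727
1 5 load 0.6926
2 10 source 3.6836
3 15 load 0.9775
4 20 source 2.2075
5 25 load 1.0946
6 30 source 1.6005

Γ_L=-0.904762, Γ_S=-0.454545; launch V₁=10·200/275=7.272727
k=0 src: V=7.2727
k=1 load: inc=7.272727, refl=7.272727·-0.904762=-6.5801; V=0.000000+7.272727+-6.580087=0.6926
k=2 src: inc=-6.580087, refl=-6.580087·-0.454545=2.9909; V=7.272727+-6.580087+2.990948=3.6836
k=3 load: inc=2.990948, refl=2.990948·-0.904762=-2.7061; V=0.692641+2.990948+-2.706096=0.9775
k=4 src: inc=-2.706096, refl=-2.706096·-0.454545=1.2300; V=3.683589+-2.706096+1.230044=2.2075
k=5 load: inc=1.230044, refl=1.230044·-0.904762=-1.1129; V=0.977493+1.230044+-1.112897=1.0946
k=6 src: inc=-1.112897, refl=-1.112897·-0.454545=0.5059; V=2.207537+-1.112897+0.505862=1.6005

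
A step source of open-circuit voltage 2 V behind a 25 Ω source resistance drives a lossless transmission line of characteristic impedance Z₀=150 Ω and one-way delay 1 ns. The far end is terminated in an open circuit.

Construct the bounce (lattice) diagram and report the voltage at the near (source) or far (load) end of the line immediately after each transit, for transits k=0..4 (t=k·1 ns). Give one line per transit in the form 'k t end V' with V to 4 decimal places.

0 0 source 1.7143
1 1 load 3.4286
2 2 source 2.2041
3 3 load 0.9796
4 4 source 1.8542

Γ_L=1.000000, Γ_S=-0.714286; launch V₁=2·150/175=1.714286
k=0 src: V=1.7143
k=1 load: inc=1.714286, refl=1.714286·1.000000=1.7143; V=0.000000+1.714286+1.714286=3.4286
k=2 src: inc=1.714286, refl=1.714286·-0.714286=-1.2245; V=1.714286+1.714286+-1.224490=2.2041
k=3 load: inc=-1.224490, refl=-1.224490·1.000000=-1.2245; V=3.428571+-1.224490+-1.224490=0.9796
k=4 src: inc=-1.224490, refl=-1.224490·-0.714286=0.8746; V=2.204082+-1.224490+0.874636=1.8542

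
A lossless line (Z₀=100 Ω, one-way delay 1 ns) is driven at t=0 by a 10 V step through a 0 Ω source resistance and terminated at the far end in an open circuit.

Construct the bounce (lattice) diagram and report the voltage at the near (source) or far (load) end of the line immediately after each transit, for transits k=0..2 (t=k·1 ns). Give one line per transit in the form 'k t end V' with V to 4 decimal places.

0 0 source 10.0000
1 1 load 20.0000
2 2 source 10.0000

Γ_L=1.000000, Γ_S=-1.000000; launch V₁=10·100/100=10.000000
k=0 src: V=10.0000
k=1 load: inc=10.000000, refl=10.000000·1.000000=10.0000; V=0.000000+10.000000+10.000000=20.0000
k=2 src: inc=10.000000, refl=10.000000·-1.000000=-10.0000; V=10.000000+10.000000+-10.000000=10.0000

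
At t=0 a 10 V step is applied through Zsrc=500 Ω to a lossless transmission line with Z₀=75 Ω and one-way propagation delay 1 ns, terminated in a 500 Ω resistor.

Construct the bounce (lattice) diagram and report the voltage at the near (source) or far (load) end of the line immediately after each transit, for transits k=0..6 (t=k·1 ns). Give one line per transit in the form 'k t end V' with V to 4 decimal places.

0 0 source 1.3043
1 1 load 2.2684
2 2 source 2.9810
3 3 load 3.5077
4 4 source 3.8970
5 5 load 4.1847
6 6 source 4.3974

Γ_L=0.739130, Γ_S=0.739130; launch V₁=10·75/575=1.304348
k=0 src: V=1.3043
k=1 load: inc=1.304348, refl=1.304348·0.739130=0.9641; V=0.000000+1.304348+0.964083=2.2684
k=2 src: inc=0.964083, refl=0.964083·0.739130=0.7126; V=1.304348+0.964083+0.712583=2.9810
k=3 load: inc=0.712583, refl=0.712583·0.739130=0.5267; V=2.268431+0.712583+0.526692=3.5077
k=4 src: inc=0.526692, refl=0.526692·0.739130=0.3893; V=2.981014+0.526692+0.389294=3.8970
k=5 load: inc=0.389294, refl=0.389294·0.739130=0.2877; V=3.507706+0.389294+0.287739=4.1847
k=6 src: inc=0.287739, refl=0.287739·0.739130=0.2127; V=3.897000+0.287739+0.212677=4.3974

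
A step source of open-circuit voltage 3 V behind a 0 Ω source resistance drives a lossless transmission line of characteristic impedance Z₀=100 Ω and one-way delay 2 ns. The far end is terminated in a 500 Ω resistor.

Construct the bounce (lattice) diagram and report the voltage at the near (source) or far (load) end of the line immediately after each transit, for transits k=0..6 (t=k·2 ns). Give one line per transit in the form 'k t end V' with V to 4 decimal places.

Γ_L=0.666667, Γ_S=-1.000000; launch V₁=3·100/100=3.000000
k=0 src: V=3.0000
k=1 load: inc=3.000000, refl=3.000000·0.666667=2.0000; V=0.000000+3.000000+2.000000=5.0000
k=2 src: inc=2.000000, refl=2.000000·-1.000000=-2.0000; V=3.000000+2.000000+-2.000000=3.0000
k=3 load: inc=-2.000000, refl=-2.000000·0.666667=-1.3333; V=5.000000+-2.000000+-1.333333=1.6667
k=4 src: inc=-1.333333, refl=-1.333333·-1.000000=1.3333; V=3.000000+-1.333333+1.333333=3.0000
k=5 load: inc=1.333333, refl=1.333333·0.666667=0.8889; V=1.666667+1.333333+0.888889=3.8889
k=6 src: inc=0.888889, refl=0.888889·-1.000000=-0.8889; V=3.000000+0.888889+-0.888889=3.0000

0 0 source 3.0000
1 2 load 5.0000
2 4 source 3.0000
3 6 load 1.6667
4 8 source 3.0000
5 10 load 3.8889
6 12 source 3.0000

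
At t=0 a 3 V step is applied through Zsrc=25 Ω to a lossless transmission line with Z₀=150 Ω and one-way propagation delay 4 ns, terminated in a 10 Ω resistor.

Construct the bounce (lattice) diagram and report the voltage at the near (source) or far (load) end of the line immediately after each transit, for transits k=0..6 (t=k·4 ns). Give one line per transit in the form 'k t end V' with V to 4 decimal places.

0 0 source 2.5714
1 4 load 0.3214
2 8 source 1.9286
3 12 load 0.5223
4 16 source 1.5268
5 20 load 0.6479
6 24 source 1.2757

Γ_L=-0.875000, Γ_S=-0.714286; launch V₁=3·150/175=2.571429
k=0 src: V=2.5714
k=1 load: inc=2.571429, refl=2.571429·-0.875000=-2.2500; V=0.000000+2.571429+-2.250000=0.3214
k=2 src: inc=-2.250000, refl=-2.250000·-0.714286=1.6071; V=2.571429+-2.250000+1.607143=1.9286
k=3 load: inc=1.607143, refl=1.607143·-0.875000=-1.4062; V=0.321429+1.607143+-1.406250=0.5223
k=4 src: inc=-1.406250, refl=-1.406250·-0.714286=1.0045; V=1.928571+-1.406250+1.004464=1.5268
k=5 load: inc=1.004464, refl=1.004464·-0.875000=-0.8789; V=0.522321+1.004464+-0.878906=0.6479
k=6 src: inc=-0.878906, refl=-0.878906·-0.714286=0.6278; V=1.526786+-0.878906+0.627790=1.2757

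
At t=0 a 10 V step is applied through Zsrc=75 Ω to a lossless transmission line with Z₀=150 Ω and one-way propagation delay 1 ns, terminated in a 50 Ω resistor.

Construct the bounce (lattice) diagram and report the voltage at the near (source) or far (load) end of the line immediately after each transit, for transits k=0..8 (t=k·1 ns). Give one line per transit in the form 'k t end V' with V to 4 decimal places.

0 0 source 6.6667
1 1 load 3.3333
2 2 source 4.4444
3 3 load 3.8889
4 4 source 4.0741
5 5 load 3.9815
6 6 source 4.0123
7 7 load 3.9969
8 8 source 4.0021

Γ_L=-0.500000, Γ_S=-0.333333; launch V₁=10·150/225=6.666667
k=0 src: V=6.6667
k=1 load: inc=6.666667, refl=6.666667·-0.500000=-3.3333; V=0.000000+6.666667+-3.333333=3.3333
k=2 src: inc=-3.333333, refl=-3.333333·-0.333333=1.1111; V=6.666667+-3.333333+1.111111=4.4444
k=3 load: inc=1.111111, refl=1.111111·-0.500000=-0.5556; V=3.333333+1.111111+-0.555556=3.8889
k=4 src: inc=-0.555556, refl=-0.555556·-0.333333=0.1852; V=4.444444+-0.555556+0.185185=4.0741
k=5 load: inc=0.185185, refl=0.185185·-0.500000=-0.0926; V=3.888889+0.185185+-0.092593=3.9815
k=6 src: inc=-0.092593, refl=-0.092593·-0.333333=0.0309; V=4.074074+-0.092593+0.030864=4.0123
k=7 load: inc=0.030864, refl=0.030864·-0.500000=-0.0154; V=3.981481+0.030864+-0.015432=3.9969
k=8 src: inc=-0.015432, refl=-0.015432·-0.333333=0.0051; V=4.012346+-0.015432+0.005144=4.0021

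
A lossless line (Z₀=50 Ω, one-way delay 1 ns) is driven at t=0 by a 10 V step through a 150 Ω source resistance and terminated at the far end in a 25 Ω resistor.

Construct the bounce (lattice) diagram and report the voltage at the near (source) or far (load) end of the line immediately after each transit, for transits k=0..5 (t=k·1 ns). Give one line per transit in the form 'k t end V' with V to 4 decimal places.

Γ_L=-0.333333, Γ_S=0.500000; launch V₁=10·50/200=2.500000
k=0 src: V=2.5000
k=1 load: inc=2.500000, refl=2.500000·-0.333333=-0.8333; V=0.000000+2.500000+-0.833333=1.6667
k=2 src: inc=-0.833333, refl=-0.833333·0.500000=-0.4167; V=2.500000+-0.833333+-0.416667=1.2500
k=3 load: inc=-0.416667, refl=-0.416667·-0.333333=0.1389; V=1.666667+-0.416667+0.138889=1.3889
k=4 src: inc=0.138889, refl=0.138889·0.500000=0.0694; V=1.250000+0.138889+0.069444=1.4583
k=5 load: inc=0.069444, refl=0.069444·-0.333333=-0.0231; V=1.388889+0.069444+-0.023148=1.4352

0 0 source 2.5000
1 1 load 1.6667
2 2 source 1.2500
3 3 load 1.3889
4 4 source 1.4583
5 5 load 1.4352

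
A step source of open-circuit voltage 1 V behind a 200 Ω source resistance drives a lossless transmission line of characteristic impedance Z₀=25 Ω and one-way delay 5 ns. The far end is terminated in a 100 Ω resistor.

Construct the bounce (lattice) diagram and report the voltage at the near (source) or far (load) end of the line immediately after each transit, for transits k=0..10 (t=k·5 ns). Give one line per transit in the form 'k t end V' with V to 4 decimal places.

0 0 source 0.1111
1 5 load 0.1778
2 10 source 0.2296
3 15 load 0.2607
4 20 source 0.2849
5 25 load 0.2995
6 30 source 0.3107
7 35 load 0.3175
8 40 source 0.3228
9 45 load 0.3260
10 50 source 0.3284

Γ_L=0.600000, Γ_S=0.777778; launch V₁=1·25/225=0.111111
k=0 src: V=0.1111
k=1 load: inc=0.111111, refl=0.111111·0.600000=0.0667; V=0.000000+0.111111+0.066667=0.1778
k=2 src: inc=0.066667, refl=0.066667·0.777778=0.0519; V=0.111111+0.066667+0.051852=0.2296
k=3 load: inc=0.051852, refl=0.051852·0.600000=0.0311; V=0.177778+0.051852+0.031111=0.2607
k=4 src: inc=0.031111, refl=0.031111·0.777778=0.0242; V=0.229630+0.031111+0.024198=0.2849
k=5 load: inc=0.024198, refl=0.024198·0.600000=0.0145; V=0.260741+0.024198+0.014519=0.2995
k=6 src: inc=0.014519, refl=0.014519·0.777778=0.0113; V=0.284938+0.014519+0.011292=0.3107
k=7 load: inc=0.011292, refl=0.011292·0.600000=0.0068; V=0.299457+0.011292+0.006775=0.3175
k=8 src: inc=0.006775, refl=0.006775·0.777778=0.0053; V=0.310749+0.006775+0.005270=0.3228
k=9 load: inc=0.005270, refl=0.005270·0.600000=0.0032; V=0.317524+0.005270+0.003162=0.3260
k=10 src: inc=0.003162, refl=0.003162·0.777778=0.0025; V=0.322794+0.003162+0.002459=0.3284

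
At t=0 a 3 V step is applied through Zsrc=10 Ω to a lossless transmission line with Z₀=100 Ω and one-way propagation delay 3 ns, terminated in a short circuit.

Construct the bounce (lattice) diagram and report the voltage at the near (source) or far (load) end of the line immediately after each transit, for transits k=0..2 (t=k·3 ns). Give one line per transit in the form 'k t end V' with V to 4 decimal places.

Γ_L=-1.000000, Γ_S=-0.818182; launch V₁=3·100/110=2.727273
k=0 src: V=2.7273
k=1 load: inc=2.727273, refl=2.727273·-1.000000=-2.7273; V=0.000000+2.727273+-2.727273=0.0000
k=2 src: inc=-2.727273, refl=-2.727273·-0.818182=2.2314; V=2.727273+-2.727273+2.231405=2.2314

0 0 source 2.7273
1 3 load 0.0000
2 6 source 2.2314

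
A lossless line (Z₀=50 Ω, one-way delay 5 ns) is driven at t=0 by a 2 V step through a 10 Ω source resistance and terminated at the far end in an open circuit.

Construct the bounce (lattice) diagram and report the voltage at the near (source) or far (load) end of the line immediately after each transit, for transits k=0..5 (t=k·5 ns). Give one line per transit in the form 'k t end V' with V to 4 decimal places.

0 0 source 1.6667
1 5 load 3.3333
2 10 source 2.2222
3 15 load 1.1111
4 20 source 1.8519
5 25 load 2.5926

Γ_L=1.000000, Γ_S=-0.666667; launch V₁=2·50/60=1.666667
k=0 src: V=1.6667
k=1 load: inc=1.666667, refl=1.666667·1.000000=1.6667; V=0.000000+1.666667+1.666667=3.3333
k=2 src: inc=1.666667, refl=1.666667·-0.666667=-1.1111; V=1.666667+1.666667+-1.111111=2.2222
k=3 load: inc=-1.111111, refl=-1.111111·1.000000=-1.1111; V=3.333333+-1.111111+-1.111111=1.1111
k=4 src: inc=-1.111111, refl=-1.111111·-0.666667=0.7407; V=2.222222+-1.111111+0.740741=1.8519
k=5 load: inc=0.740741, refl=0.740741·1.000000=0.7407; V=1.111111+0.740741+0.740741=2.5926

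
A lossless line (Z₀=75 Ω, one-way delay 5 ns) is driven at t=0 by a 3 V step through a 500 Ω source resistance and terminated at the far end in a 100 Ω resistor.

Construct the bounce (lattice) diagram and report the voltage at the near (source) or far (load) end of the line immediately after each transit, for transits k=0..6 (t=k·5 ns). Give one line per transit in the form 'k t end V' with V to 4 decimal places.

Γ_L=0.142857, Γ_S=0.739130; launch V₁=3·75/575=0.391304
k=0 src: V=0.3913
k=1 load: inc=0.391304, refl=0.391304·0.142857=0.0559; V=0.000000+0.391304+0.055901=0.4472
k=2 src: inc=0.055901, refl=0.055901·0.739130=0.0413; V=0.391304+0.055901+0.041318=0.4885
k=3 load: inc=0.041318, refl=0.041318·0.142857=0.0059; V=0.447205+0.041318+0.005903=0.4944
k=4 src: inc=0.005903, refl=0.005903·0.739130=0.0044; V=0.488523+0.005903+0.004363=0.4988
k=5 load: inc=0.004363, refl=0.004363·0.142857=0.0006; V=0.494425+0.004363+0.000623=0.4994
k=6 src: inc=0.000623, refl=0.000623·0.739130=0.0005; V=0.498788+0.000623+0.000461=0.4999

0 0 source 0.3913
1 5 load 0.4472
2 10 source 0.4885
3 15 load 0.4944
4 20 source 0.4988
5 25 load 0.4994
6 30 source 0.4999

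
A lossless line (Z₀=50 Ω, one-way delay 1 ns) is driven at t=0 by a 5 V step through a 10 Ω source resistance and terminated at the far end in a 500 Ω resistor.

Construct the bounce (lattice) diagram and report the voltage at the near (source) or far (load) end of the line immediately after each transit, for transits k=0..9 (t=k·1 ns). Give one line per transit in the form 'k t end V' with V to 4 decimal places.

Γ_L=0.818182, Γ_S=-0.666667; launch V₁=5·50/60=4.166667
k=0 src: V=4.1667
k=1 load: inc=4.166667, refl=4.166667·0.818182=3.4091; V=0.000000+4.166667+3.409091=7.5758
k=2 src: inc=3.409091, refl=3.409091·-0.666667=-2.2727; V=4.166667+3.409091+-2.272727=5.3030
k=3 load: inc=-2.272727, refl=-2.272727·0.818182=-1.8595; V=7.575758+-2.272727+-1.859504=3.4435
k=4 src: inc=-1.859504, refl=-1.859504·-0.666667=1.2397; V=5.303030+-1.859504+1.239669=4.6832
k=5 load: inc=1.239669, refl=1.239669·0.818182=1.0143; V=3.443526+1.239669+1.014275=5.6975
k=6 src: inc=1.014275, refl=1.014275·-0.666667=-0.6762; V=4.683196+1.014275+-0.676183=5.0213
k=7 load: inc=-0.676183, refl=-0.676183·0.818182=-0.5532; V=5.697471+-0.676183+-0.553241=4.4680
k=8 src: inc=-0.553241, refl=-0.553241·-0.666667=0.3688; V=5.021287+-0.553241+0.368827=4.8369
k=9 load: inc=0.368827, refl=0.368827·0.818182=0.3018; V=4.468046+0.368827+0.301768=5.1386

0 0 source 4.1667
1 1 load 7.5758
2 2 source 5.3030
3 3 load 3.4435
4 4 source 4.6832
5 5 load 5.6975
6 6 source 5.0213
7 7 load 4.4680
8 8 source 4.8369
9 9 load 5.1386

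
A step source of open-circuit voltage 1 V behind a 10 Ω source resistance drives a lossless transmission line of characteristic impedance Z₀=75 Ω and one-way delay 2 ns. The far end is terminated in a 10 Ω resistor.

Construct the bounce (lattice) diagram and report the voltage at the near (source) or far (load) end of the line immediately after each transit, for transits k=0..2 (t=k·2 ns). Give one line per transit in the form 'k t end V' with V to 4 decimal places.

Γ_L=-0.764706, Γ_S=-0.764706; launch V₁=1·75/85=0.882353
k=0 src: V=0.8824
k=1 load: inc=0.882353, refl=0.882353·-0.764706=-0.6747; V=0.000000+0.882353+-0.674740=0.2076
k=2 src: inc=-0.674740, refl=-0.674740·-0.764706=0.5160; V=0.882353+-0.674740+0.515978=0.7236

0 0 source 0.8824
1 2 load 0.2076
2 4 source 0.7236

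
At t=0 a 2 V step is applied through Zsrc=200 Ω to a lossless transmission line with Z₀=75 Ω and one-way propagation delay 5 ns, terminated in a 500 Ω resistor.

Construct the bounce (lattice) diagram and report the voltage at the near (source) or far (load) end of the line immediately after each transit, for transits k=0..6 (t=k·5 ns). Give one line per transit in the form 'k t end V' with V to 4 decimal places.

Γ_L=0.739130, Γ_S=0.454545; launch V₁=2·75/275=0.545455
k=0 src: V=0.5455
k=1 load: inc=0.545455, refl=0.545455·0.739130=0.4032; V=0.000000+0.545455+0.403162=0.9486
k=2 src: inc=0.403162, refl=0.403162·0.454545=0.1833; V=0.545455+0.403162+0.183255=1.1319
k=3 load: inc=0.183255, refl=0.183255·0.739130=0.1354; V=0.948617+0.183255+0.135450=1.2673
k=4 src: inc=0.135450, refl=0.135450·0.454545=0.0616; V=1.131872+0.135450+0.061568=1.3289
k=5 load: inc=0.061568, refl=0.061568·0.739130=0.0455; V=1.267322+0.061568+0.045507=1.3744
k=6 src: inc=0.045507, refl=0.045507·0.454545=0.0207; V=1.328890+0.045507+0.020685=1.3951

0 0 source 0.5455
1 5 load 0.9486
2 10 source 1.1319
3 15 load 1.2673
4 20 source 1.3289
5 25 load 1.3744
6 30 source 1.3951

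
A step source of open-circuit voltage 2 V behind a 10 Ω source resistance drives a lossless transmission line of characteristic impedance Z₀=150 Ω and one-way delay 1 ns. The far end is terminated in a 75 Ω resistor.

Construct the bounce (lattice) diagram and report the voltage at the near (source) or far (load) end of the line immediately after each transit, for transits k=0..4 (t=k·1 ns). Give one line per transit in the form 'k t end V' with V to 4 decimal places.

Γ_L=-0.333333, Γ_S=-0.875000; launch V₁=2·150/160=1.875000
k=0 src: V=1.8750
k=1 load: inc=1.875000, refl=1.875000·-0.333333=-0.6250; V=0.000000+1.875000+-0.625000=1.2500
k=2 src: inc=-0.625000, refl=-0.625000·-0.875000=0.5469; V=1.875000+-0.625000+0.546875=1.7969
k=3 load: inc=0.546875, refl=0.546875·-0.333333=-0.1823; V=1.250000+0.546875+-0.182292=1.6146
k=4 src: inc=-0.182292, refl=-0.182292·-0.875000=0.1595; V=1.796875+-0.182292+0.159505=1.7741

0 0 source 1.8750
1 1 load 1.2500
2 2 source 1.7969
3 3 load 1.6146
4 4 source 1.7741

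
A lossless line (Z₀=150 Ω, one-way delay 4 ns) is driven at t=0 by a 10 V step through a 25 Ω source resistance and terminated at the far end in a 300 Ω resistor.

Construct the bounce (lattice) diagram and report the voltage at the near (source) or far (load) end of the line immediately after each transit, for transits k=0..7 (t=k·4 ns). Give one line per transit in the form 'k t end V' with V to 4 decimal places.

0 0 source 8.5714
1 4 load 11.4286
2 8 source 9.3878
3 12 load 8.7075
4 16 source 9.1934
5 20 load 9.3554
6 24 source 9.2397
7 28 load 9.2011

Γ_L=0.333333, Γ_S=-0.714286; launch V₁=10·150/175=8.571429
k=0 src: V=8.5714
k=1 load: inc=8.571429, refl=8.571429·0.333333=2.8571; V=0.000000+8.571429+2.857143=11.4286
k=2 src: inc=2.857143, refl=2.857143·-0.714286=-2.0408; V=8.571429+2.857143+-2.040816=9.3878
k=3 load: inc=-2.040816, refl=-2.040816·0.333333=-0.6803; V=11.428571+-2.040816+-0.680272=8.7075
k=4 src: inc=-0.680272, refl=-0.680272·-0.714286=0.4859; V=9.387755+-0.680272+0.485909=9.1934
k=5 load: inc=0.485909, refl=0.485909·0.333333=0.1620; V=8.707483+0.485909+0.161970=9.3554
k=6 src: inc=0.161970, refl=0.161970·-0.714286=-0.1157; V=9.193392+0.161970+-0.115693=9.2397
k=7 load: inc=-0.115693, refl=-0.115693·0.333333=-0.0386; V=9.355361+-0.115693+-0.038564=9.2011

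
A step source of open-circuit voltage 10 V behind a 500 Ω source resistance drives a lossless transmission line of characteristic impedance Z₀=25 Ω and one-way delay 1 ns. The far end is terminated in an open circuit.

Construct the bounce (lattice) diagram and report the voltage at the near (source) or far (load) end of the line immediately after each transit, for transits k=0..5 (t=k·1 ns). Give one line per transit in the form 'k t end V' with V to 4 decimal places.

Γ_L=1.000000, Γ_S=0.904762; launch V₁=10·25/525=0.476190
k=0 src: V=0.4762
k=1 load: inc=0.476190, refl=0.476190·1.000000=0.4762; V=0.000000+0.476190+0.476190=0.9524
k=2 src: inc=0.476190, refl=0.476190·0.904762=0.4308; V=0.476190+0.476190+0.430839=1.3832
k=3 load: inc=0.430839, refl=0.430839·1.000000=0.4308; V=0.952381+0.430839+0.430839=1.8141
k=4 src: inc=0.430839, refl=0.430839·0.904762=0.3898; V=1.383220+0.430839+0.389807=2.2039
k=5 load: inc=0.389807, refl=0.389807·1.000000=0.3898; V=1.814059+0.389807+0.389807=2.5937

0 0 source 0.4762
1 1 load 0.9524
2 2 source 1.3832
3 3 load 1.8141
4 4 source 2.2039
5 5 load 2.5937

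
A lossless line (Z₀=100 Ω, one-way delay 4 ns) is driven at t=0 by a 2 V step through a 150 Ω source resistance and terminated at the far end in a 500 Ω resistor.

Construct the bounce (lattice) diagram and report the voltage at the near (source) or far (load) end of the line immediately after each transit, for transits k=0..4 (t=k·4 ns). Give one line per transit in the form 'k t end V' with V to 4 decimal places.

0 0 source 0.8000
1 4 load 1.3333
2 8 source 1.4400
3 12 load 1.5111
4 16 source 1.5253

Γ_L=0.666667, Γ_S=0.200000; launch V₁=2·100/250=0.800000
k=0 src: V=0.8000
k=1 load: inc=0.800000, refl=0.800000·0.666667=0.5333; V=0.000000+0.800000+0.533333=1.3333
k=2 src: inc=0.533333, refl=0.533333·0.200000=0.1067; V=0.800000+0.533333+0.106667=1.4400
k=3 load: inc=0.106667, refl=0.106667·0.666667=0.0711; V=1.333333+0.106667+0.071111=1.5111
k=4 src: inc=0.071111, refl=0.071111·0.200000=0.0142; V=1.440000+0.071111+0.014222=1.5253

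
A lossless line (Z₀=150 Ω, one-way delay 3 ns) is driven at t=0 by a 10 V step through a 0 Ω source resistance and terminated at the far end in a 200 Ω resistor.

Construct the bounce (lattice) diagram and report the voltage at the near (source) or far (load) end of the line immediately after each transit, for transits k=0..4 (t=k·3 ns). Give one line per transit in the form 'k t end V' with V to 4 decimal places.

Γ_L=0.142857, Γ_S=-1.000000; launch V₁=10·150/150=10.000000
k=0 src: V=10.0000
k=1 load: inc=10.000000, refl=10.000000·0.142857=1.4286; V=0.000000+10.000000+1.428571=11.4286
k=2 src: inc=1.428571, refl=1.428571·-1.000000=-1.4286; V=10.000000+1.428571+-1.428571=10.0000
k=3 load: inc=-1.428571, refl=-1.428571·0.142857=-0.2041; V=11.428571+-1.428571+-0.204082=9.7959
k=4 src: inc=-0.204082, refl=-0.204082·-1.000000=0.2041; V=10.000000+-0.204082+0.204082=10.0000

0 0 source 10.0000
1 3 load 11.4286
2 6 source 10.0000
3 9 load 9.7959
4 12 source 10.0000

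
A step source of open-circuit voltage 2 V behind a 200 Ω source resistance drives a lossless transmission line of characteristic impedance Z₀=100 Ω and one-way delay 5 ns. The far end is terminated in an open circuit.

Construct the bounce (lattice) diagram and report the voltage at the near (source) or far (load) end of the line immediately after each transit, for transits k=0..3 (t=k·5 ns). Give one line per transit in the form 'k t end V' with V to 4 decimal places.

0 0 source 0.6667
1 5 load 1.3333
2 10 source 1.5556
3 15 load 1.7778

Γ_L=1.000000, Γ_S=0.333333; launch V₁=2·100/300=0.666667
k=0 src: V=0.6667
k=1 load: inc=0.666667, refl=0.666667·1.000000=0.6667; V=0.000000+0.666667+0.666667=1.3333
k=2 src: inc=0.666667, refl=0.666667·0.333333=0.2222; V=0.666667+0.666667+0.222222=1.5556
k=3 load: inc=0.222222, refl=0.222222·1.000000=0.2222; V=1.333333+0.222222+0.222222=1.7778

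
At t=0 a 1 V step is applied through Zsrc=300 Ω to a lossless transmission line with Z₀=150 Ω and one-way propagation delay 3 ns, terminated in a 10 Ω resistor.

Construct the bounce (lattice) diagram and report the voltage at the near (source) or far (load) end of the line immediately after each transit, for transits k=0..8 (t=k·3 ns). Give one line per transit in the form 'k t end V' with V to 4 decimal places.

0 0 source 0.3333
1 3 load 0.0417
2 6 source -0.0556
3 9 load 0.0295
4 12 source 0.0579
5 15 load 0.0331
6 18 source 0.0248
7 21 load 0.0320
8 24 source 0.0344

Γ_L=-0.875000, Γ_S=0.333333; launch V₁=1·150/450=0.333333
k=0 src: V=0.3333
k=1 load: inc=0.333333, refl=0.333333·-0.875000=-0.2917; V=0.000000+0.333333+-0.291667=0.0417
k=2 src: inc=-0.291667, refl=-0.291667·0.333333=-0.0972; V=0.333333+-0.291667+-0.097222=-0.0556
k=3 load: inc=-0.097222, refl=-0.097222·-0.875000=0.0851; V=0.041667+-0.097222+0.085069=0.0295
k=4 src: inc=0.085069, refl=0.085069·0.333333=0.0284; V=-0.055556+0.085069+0.028356=0.0579
k=5 load: inc=0.028356, refl=0.028356·-0.875000=-0.0248; V=0.029514+0.028356+-0.024812=0.0331
k=6 src: inc=-0.024812, refl=-0.024812·0.333333=-0.0083; V=0.057870+-0.024812+-0.008271=0.0248
k=7 load: inc=-0.008271, refl=-0.008271·-0.875000=0.0072; V=0.033058+-0.008271+0.007237=0.0320
k=8 src: inc=0.007237, refl=0.007237·0.333333=0.0024; V=0.024788+0.007237+0.002412=0.0344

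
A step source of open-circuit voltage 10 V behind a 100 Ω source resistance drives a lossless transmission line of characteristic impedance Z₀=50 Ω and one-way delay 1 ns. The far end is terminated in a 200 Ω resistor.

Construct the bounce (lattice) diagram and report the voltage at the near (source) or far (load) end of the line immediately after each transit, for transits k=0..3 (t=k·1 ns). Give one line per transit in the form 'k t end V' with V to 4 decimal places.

Γ_L=0.600000, Γ_S=0.333333; launch V₁=10·50/150=3.333333
k=0 src: V=3.3333
k=1 load: inc=3.333333, refl=3.333333·0.600000=2.0000; V=0.000000+3.333333+2.000000=5.3333
k=2 src: inc=2.000000, refl=2.000000·0.333333=0.6667; V=3.333333+2.000000+0.666667=6.0000
k=3 load: inc=0.666667, refl=0.666667·0.600000=0.4000; V=5.333333+0.666667+0.400000=6.4000

0 0 source 3.3333
1 1 load 5.3333
2 2 source 6.0000
3 3 load 6.4000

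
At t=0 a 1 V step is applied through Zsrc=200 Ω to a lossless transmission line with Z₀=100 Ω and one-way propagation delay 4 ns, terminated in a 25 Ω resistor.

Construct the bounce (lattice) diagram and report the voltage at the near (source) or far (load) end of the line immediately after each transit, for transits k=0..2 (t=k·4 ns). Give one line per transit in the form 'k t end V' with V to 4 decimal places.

Γ_L=-0.600000, Γ_S=0.333333; launch V₁=1·100/300=0.333333
k=0 src: V=0.3333
k=1 load: inc=0.333333, refl=0.333333·-0.600000=-0.2000; V=0.000000+0.333333+-0.200000=0.1333
k=2 src: inc=-0.200000, refl=-0.200000·0.333333=-0.0667; V=0.333333+-0.200000+-0.066667=0.0667

0 0 source 0.3333
1 4 load 0.1333
2 8 source 0.0667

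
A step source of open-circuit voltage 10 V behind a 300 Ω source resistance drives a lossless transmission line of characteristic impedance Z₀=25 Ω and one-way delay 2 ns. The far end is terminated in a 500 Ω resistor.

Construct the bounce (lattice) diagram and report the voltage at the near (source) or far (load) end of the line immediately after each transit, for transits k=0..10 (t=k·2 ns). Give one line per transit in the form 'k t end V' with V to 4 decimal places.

Γ_L=0.904762, Γ_S=0.846154; launch V₁=10·25/325=0.769231
k=0 src: V=0.7692
k=1 load: inc=0.769231, refl=0.769231·0.904762=0.6960; V=0.000000+0.769231+0.695971=1.4652
k=2 src: inc=0.695971, refl=0.695971·0.846154=0.5889; V=0.769231+0.695971+0.588898=2.0541
k=3 load: inc=0.588898, refl=0.588898·0.904762=0.5328; V=1.465201+0.588898+0.532813=2.5869
k=4 src: inc=0.532813, refl=0.532813·0.846154=0.4508; V=2.054100+0.532813+0.450842=3.0378
k=5 load: inc=0.450842, refl=0.450842·0.904762=0.4079; V=2.586912+0.450842+0.407904=3.4457
k=6 src: inc=0.407904, refl=0.407904·0.846154=0.3451; V=3.037754+0.407904+0.345150=3.7908
k=7 load: inc=0.345150, refl=0.345150·0.904762=0.3123; V=3.445658+0.345150+0.312278=4.1031
k=8 src: inc=0.312278, refl=0.312278·0.846154=0.2642; V=3.790808+0.312278+0.264236=4.3673
k=9 load: inc=0.264236, refl=0.264236·0.904762=0.2391; V=4.103086+0.264236+0.239070=4.6064
k=10 src: inc=0.239070, refl=0.239070·0.846154=0.2023; V=4.367322+0.239070+0.202290=4.8087

0 0 source 0.7692
1 2 load 1.4652
2 4 source 2.0541
3 6 load 2.5869
4 8 source 3.0378
5 10 load 3.4457
6 12 source 3.7908
7 14 load 4.1031
8 16 source 4.3673
9 18 load 4.6064
10 20 source 4.8087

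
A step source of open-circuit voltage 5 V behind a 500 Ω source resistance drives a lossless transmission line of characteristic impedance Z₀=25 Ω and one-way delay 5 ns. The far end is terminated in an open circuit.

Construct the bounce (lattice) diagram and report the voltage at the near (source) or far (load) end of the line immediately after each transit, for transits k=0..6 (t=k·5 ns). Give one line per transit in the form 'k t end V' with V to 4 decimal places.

0 0 source 0.2381
1 5 load 0.4762
2 10 source 0.6916
3 15 load 0.9070
4 20 source 1.1019
5 25 load 1.2968
6 30 source 1.4732

Γ_L=1.000000, Γ_S=0.904762; launch V₁=5·25/525=0.238095
k=0 src: V=0.2381
k=1 load: inc=0.238095, refl=0.238095·1.000000=0.2381; V=0.000000+0.238095+0.238095=0.4762
k=2 src: inc=0.238095, refl=0.238095·0.904762=0.2154; V=0.238095+0.238095+0.215420=0.6916
k=3 load: inc=0.215420, refl=0.215420·1.000000=0.2154; V=0.476190+0.215420+0.215420=0.9070
k=4 src: inc=0.215420, refl=0.215420·0.904762=0.1949; V=0.691610+0.215420+0.194903=1.1019
k=5 load: inc=0.194903, refl=0.194903·1.000000=0.1949; V=0.907029+0.194903+0.194903=1.2968
k=6 src: inc=0.194903, refl=0.194903·0.904762=0.1763; V=1.101933+0.194903+0.176341=1.4732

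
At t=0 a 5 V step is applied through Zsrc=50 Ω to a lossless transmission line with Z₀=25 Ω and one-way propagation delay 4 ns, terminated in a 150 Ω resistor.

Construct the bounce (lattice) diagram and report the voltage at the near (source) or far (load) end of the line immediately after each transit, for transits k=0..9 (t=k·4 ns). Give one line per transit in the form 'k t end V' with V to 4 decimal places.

Γ_L=0.714286, Γ_S=0.333333; launch V₁=5·25/75=1.666667
k=0 src: V=1.6667
k=1 load: inc=1.666667, refl=1.666667·0.714286=1.1905; V=0.000000+1.666667+1.190476=2.8571
k=2 src: inc=1.190476, refl=1.190476·0.333333=0.3968; V=1.666667+1.190476+0.396825=3.2540
k=3 load: inc=0.396825, refl=0.396825·0.714286=0.2834; V=2.857143+0.396825+0.283447=3.5374
k=4 src: inc=0.283447, refl=0.283447·0.333333=0.0945; V=3.253968+0.283447+0.094482=3.6319
k=5 load: inc=0.094482, refl=0.094482·0.714286=0.0675; V=3.537415+0.094482+0.067487=3.6994
k=6 src: inc=0.067487, refl=0.067487·0.333333=0.0225; V=3.631897+0.067487+0.022496=3.7219
k=7 load: inc=0.022496, refl=0.022496·0.714286=0.0161; V=3.699385+0.022496+0.016068=3.7379
k=8 src: inc=0.016068, refl=0.016068·0.333333=0.0054; V=3.721880+0.016068+0.005356=3.7433
k=9 load: inc=0.005356, refl=0.005356·0.714286=0.0038; V=3.737949+0.005356+0.003826=3.7471

0 0 source 1.6667
1 4 load 2.8571
2 8 source 3.2540
3 12 load 3.5374
4 16 source 3.6319
5 20 load 3.6994
6 24 source 3.7219
7 28 load 3.7379
8 32 source 3.7433
9 36 load 3.7471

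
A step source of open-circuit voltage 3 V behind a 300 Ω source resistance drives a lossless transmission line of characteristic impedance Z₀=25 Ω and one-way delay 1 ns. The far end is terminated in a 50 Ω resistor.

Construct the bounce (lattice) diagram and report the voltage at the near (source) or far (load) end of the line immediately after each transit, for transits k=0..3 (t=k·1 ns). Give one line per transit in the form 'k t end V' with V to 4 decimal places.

0 0 source 0.2308
1 1 load 0.3077
2 2 source 0.3728
3 3 load 0.3945

Γ_L=0.333333, Γ_S=0.846154; launch V₁=3·25/325=0.230769
k=0 src: V=0.2308
k=1 load: inc=0.230769, refl=0.230769·0.333333=0.0769; V=0.000000+0.230769+0.076923=0.3077
k=2 src: inc=0.076923, refl=0.076923·0.846154=0.0651; V=0.230769+0.076923+0.065089=0.3728
k=3 load: inc=0.065089, refl=0.065089·0.333333=0.0217; V=0.307692+0.065089+0.021696=0.3945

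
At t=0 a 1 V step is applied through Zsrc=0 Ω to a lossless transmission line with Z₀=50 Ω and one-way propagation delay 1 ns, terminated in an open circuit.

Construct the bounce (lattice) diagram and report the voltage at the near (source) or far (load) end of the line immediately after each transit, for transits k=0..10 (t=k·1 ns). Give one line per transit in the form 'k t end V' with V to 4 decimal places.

0 0 source 1.0000
1 1 load 2.0000
2 2 source 1.0000
3 3 load 0.0000
4 4 source 1.0000
5 5 load 2.0000
6 6 source 1.0000
7 7 load 0.0000
8 8 source 1.0000
9 9 load 2.0000
10 10 source 1.0000

Γ_L=1.000000, Γ_S=-1.000000; launch V₁=1·50/50=1.000000
k=0 src: V=1.0000
k=1 load: inc=1.000000, refl=1.000000·1.000000=1.0000; V=0.000000+1.000000+1.000000=2.0000
k=2 src: inc=1.000000, refl=1.000000·-1.000000=-1.0000; V=1.000000+1.000000+-1.000000=1.0000
k=3 load: inc=-1.000000, refl=-1.000000·1.000000=-1.0000; V=2.000000+-1.000000+-1.000000=0.0000
k=4 src: inc=-1.000000, refl=-1.000000·-1.000000=1.0000; V=1.000000+-1.000000+1.000000=1.0000
k=5 load: inc=1.000000, refl=1.000000·1.000000=1.0000; V=0.000000+1.000000+1.000000=2.0000
k=6 src: inc=1.000000, refl=1.000000·-1.000000=-1.0000; V=1.000000+1.000000+-1.000000=1.0000
k=7 load: inc=-1.000000, refl=-1.000000·1.000000=-1.0000; V=2.000000+-1.000000+-1.000000=0.0000
k=8 src: inc=-1.000000, refl=-1.000000·-1.000000=1.0000; V=1.000000+-1.000000+1.000000=1.0000
k=9 load: inc=1.000000, refl=1.000000·1.000000=1.0000; V=0.000000+1.000000+1.000000=2.0000
k=10 src: inc=1.000000, refl=1.000000·-1.000000=-1.0000; V=1.000000+1.000000+-1.000000=1.0000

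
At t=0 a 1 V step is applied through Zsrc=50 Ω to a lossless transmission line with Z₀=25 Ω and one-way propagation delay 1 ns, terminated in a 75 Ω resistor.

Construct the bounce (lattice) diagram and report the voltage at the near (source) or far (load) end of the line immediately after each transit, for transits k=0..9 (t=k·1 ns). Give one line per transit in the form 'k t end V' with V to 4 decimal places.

Γ_L=0.500000, Γ_S=0.333333; launch V₁=1·25/75=0.333333
k=0 src: V=0.3333
k=1 load: inc=0.333333, refl=0.333333·0.500000=0.1667; V=0.000000+0.333333+0.166667=0.5000
k=2 src: inc=0.166667, refl=0.166667·0.333333=0.0556; V=0.333333+0.166667+0.055556=0.5556
k=3 load: inc=0.055556, refl=0.055556·0.500000=0.0278; V=0.500000+0.055556+0.027778=0.5833
k=4 src: inc=0.027778, refl=0.027778·0.333333=0.0093; V=0.555556+0.027778+0.009259=0.5926
k=5 load: inc=0.009259, refl=0.009259·0.500000=0.0046; V=0.583333+0.009259+0.004630=0.5972
k=6 src: inc=0.004630, refl=0.004630·0.333333=0.0015; V=0.592593+0.004630+0.001543=0.5988
k=7 load: inc=0.001543, refl=0.001543·0.500000=0.0008; V=0.597222+0.001543+0.000772=0.5995
k=8 src: inc=0.000772, refl=0.000772·0.333333=0.0003; V=0.598765+0.000772+0.000257=0.5998
k=9 load: inc=0.000257, refl=0.000257·0.500000=0.0001; V=0.599537+0.000257+0.000129=0.5999

0 0 source 0.3333
1 1 load 0.5000
2 2 source 0.5556
3 3 load 0.5833
4 4 source 0.5926
5 5 load 0.5972
6 6 source 0.5988
7 7 load 0.5995
8 8 source 0.5998
9 9 load 0.5999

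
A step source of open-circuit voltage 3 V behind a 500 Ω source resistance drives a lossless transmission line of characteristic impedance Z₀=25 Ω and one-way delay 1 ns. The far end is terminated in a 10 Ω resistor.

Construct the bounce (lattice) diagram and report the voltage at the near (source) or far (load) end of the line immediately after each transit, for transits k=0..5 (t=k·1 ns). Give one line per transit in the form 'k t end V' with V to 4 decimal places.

Γ_L=-0.428571, Γ_S=0.904762; launch V₁=3·25/525=0.142857
k=0 src: V=0.1429
k=1 load: inc=0.142857, refl=0.142857·-0.428571=-0.0612; V=0.000000+0.142857+-0.061224=0.0816
k=2 src: inc=-0.061224, refl=-0.061224·0.904762=-0.0554; V=0.142857+-0.061224+-0.055394=0.0262
k=3 load: inc=-0.055394, refl=-0.055394·-0.428571=0.0237; V=0.081633+-0.055394+0.023740=0.0500
k=4 src: inc=0.023740, refl=0.023740·0.904762=0.0215; V=0.026239+0.023740+0.021479=0.0715
k=5 load: inc=0.021479, refl=0.021479·-0.428571=-0.0092; V=0.049979+0.021479+-0.009205=0.0623

0 0 source 0.1429
1 1 load 0.0816
2 2 source 0.0262
3 3 load 0.0500
4 4 source 0.0715
5 5 load 0.0623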